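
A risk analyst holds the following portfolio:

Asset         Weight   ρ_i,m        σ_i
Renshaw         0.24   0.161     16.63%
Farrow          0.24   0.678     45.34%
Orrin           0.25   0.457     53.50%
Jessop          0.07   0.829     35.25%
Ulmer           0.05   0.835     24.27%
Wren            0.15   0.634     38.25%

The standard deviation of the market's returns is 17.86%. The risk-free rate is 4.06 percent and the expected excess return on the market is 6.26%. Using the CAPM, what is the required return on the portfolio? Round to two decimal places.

11.36%

β_Renshaw = 0.161 × 16.63% / 17.86% = 0.1499
β_Farrow = 0.678 × 45.34% / 17.86% = 1.7212
β_Orrin = 0.457 × 53.50% / 17.86% = 1.3690
β_Jessop = 0.829 × 35.25% / 17.86% = 1.6362
β_Ulmer = 0.835 × 24.27% / 17.86% = 1.1347
β_Wren = 0.634 × 38.25% / 17.86% = 1.3578
β_P = Σ w_i β_i = 0.24×0.1499 + 0.24×1.7212 + 0.25×1.3690 + 0.07×1.6362 + 0.05×1.1347 + 0.15×1.3578 = 1.1663
E(R_P) = R_f + β_P × MRP = 4.06% + 1.1663 × 6.26% = 11.36%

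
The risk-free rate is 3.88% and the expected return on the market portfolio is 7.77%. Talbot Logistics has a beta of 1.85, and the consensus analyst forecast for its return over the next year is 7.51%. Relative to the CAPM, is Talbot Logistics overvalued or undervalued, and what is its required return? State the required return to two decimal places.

Overvalued; required return 11.08%

MRP = 7.77% − 3.88% = 3.89%
Required return = R_f + β·MRP = 3.88% + 1.85 × 3.89% = 11.08%
Forecast 7.51% < required 11.08% → the stock plots below the SML → overvalued.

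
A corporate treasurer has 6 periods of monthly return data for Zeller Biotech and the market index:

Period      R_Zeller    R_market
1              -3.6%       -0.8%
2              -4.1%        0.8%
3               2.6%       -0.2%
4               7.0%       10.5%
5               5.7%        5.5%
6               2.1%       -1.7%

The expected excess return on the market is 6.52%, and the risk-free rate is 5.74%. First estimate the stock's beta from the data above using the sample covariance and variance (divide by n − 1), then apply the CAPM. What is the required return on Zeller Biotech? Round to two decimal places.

10.27%

Mean R_i = (-3.6 − 4.1 + 2.6 + 7.0 + 5.7 + 2.1) / 6 = 1.6167%
Mean R_m = (-0.8 + 0.8 − 0.2 + 10.5 + 5.5 − 1.7) / 6 = 2.3500%
Σ(R_i − R̄_i)(R_m − R̄_m) = 77.5650  ⇒  Cov = 77.5650 / 5 = 15.5130
Σ(R_m − R̄_m)² = 111.5750  ⇒  Var(R_m) = 111.5750 / 5 = 22.3150
β = Cov / Var(R_m) = 15.5130 / 22.3150 = 0.6952
E(R) = R_f + β × MRP = 5.74% + 0.6952 × 6.52% = 10.27%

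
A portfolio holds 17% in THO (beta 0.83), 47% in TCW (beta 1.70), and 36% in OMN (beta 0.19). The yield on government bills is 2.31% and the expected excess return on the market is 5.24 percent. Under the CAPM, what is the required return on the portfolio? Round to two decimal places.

β_P = Σ w_i β_i = 0.17×0.83 + 0.47×1.70 + 0.36×0.19 = 1.0085
E(R_P) = R_f + β_P × MRP = 2.31% + 1.0085 × 5.24% = 7.59%

7.59%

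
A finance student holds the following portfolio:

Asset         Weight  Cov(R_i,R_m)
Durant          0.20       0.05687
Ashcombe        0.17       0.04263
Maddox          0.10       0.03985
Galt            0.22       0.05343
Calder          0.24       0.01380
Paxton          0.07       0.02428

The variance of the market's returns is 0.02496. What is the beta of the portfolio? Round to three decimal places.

β_Durant = 0.05687 / 0.02496 = 2.2784
β_Ashcombe = 0.04263 / 0.02496 = 1.7079
β_Maddox = 0.03985 / 0.02496 = 1.5966
β_Galt = 0.05343 / 0.02496 = 2.1406
β_Calder = 0.01380 / 0.02496 = 0.5529
β_Paxton = 0.02428 / 0.02496 = 0.9728
β_P = Σ w_i β_i = 0.20×2.2784 + 0.17×1.7079 + 0.10×1.5966 + 0.22×2.1406 + 0.24×0.5529 + 0.07×0.9728 = 1.5774

1.577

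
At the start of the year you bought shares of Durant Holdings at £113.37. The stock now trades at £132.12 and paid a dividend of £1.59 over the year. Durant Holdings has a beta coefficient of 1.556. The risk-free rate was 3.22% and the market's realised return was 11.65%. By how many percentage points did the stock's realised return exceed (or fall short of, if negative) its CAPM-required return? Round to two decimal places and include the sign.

Realised HPR = (P1 + D1 − P0) / P0 = (132.12 + 1.59 − 113.37) / 113.37 = 20.34 / 113.37 = 17.9413%
MRP = 11.65% − 3.22% = 8.43%
CAPM required = R_f + β·MRP = 3.22% + 1.556 × 8.43% = 16.33708%
α = realised − required = 17.9413% − 16.33708% = +1.60%

+1.60%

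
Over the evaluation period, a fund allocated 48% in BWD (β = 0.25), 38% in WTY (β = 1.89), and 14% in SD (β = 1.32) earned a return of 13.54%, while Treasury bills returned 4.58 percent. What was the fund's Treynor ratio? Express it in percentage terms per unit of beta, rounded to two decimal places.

β_P = 0.48×0.25 + 0.38×1.89 + 0.14×1.32 = 1.0230
Treynor = (R_P − R_f) / β_P = (13.54% − 4.58%) / 1.0230 = 8.96% / 1.0230 = 8.76%

8.76%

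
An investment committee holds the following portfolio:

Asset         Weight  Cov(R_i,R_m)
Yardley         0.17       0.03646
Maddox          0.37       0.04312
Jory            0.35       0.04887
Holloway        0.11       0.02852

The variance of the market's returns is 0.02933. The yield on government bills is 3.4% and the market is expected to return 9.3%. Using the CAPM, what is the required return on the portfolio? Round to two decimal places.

β_Yardley = 0.03646 / 0.02933 = 1.2431
β_Maddox = 0.04312 / 0.02933 = 1.4702
β_Jory = 0.04887 / 0.02933 = 1.6662
β_Holloway = 0.02852 / 0.02933 = 0.9724
β_P = Σ w_i β_i = 0.17×1.2431 + 0.37×1.4702 + 0.35×1.6662 + 0.11×0.9724 = 1.4454
MRP = 9.3% − 3.4% = 5.90%
E(R_P) = R_f + β_P × MRP = 3.4% + 1.4454 × 5.9% = 11.93%

11.93%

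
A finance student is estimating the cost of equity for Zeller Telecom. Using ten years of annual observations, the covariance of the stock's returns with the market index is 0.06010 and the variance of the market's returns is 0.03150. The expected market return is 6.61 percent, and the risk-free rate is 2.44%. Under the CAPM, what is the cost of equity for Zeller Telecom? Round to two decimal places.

β = Cov(R_i, R_m) / Var(R_m) = 0.06010 / 0.03150 = 1.9079
MRP = 6.61% − 2.44% = 4.17%
E(R) = R_f + β × MRP = 2.44% + 1.9079 × 4.17% = 10.40%

10.40%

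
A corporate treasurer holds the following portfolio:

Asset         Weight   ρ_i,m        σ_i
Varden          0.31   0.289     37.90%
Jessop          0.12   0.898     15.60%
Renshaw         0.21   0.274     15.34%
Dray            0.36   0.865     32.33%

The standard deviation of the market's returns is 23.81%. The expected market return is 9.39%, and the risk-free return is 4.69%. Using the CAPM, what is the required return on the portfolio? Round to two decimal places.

7.85%

β_Varden = 0.289 × 37.90% / 23.81% = 0.4600
β_Jessop = 0.898 × 15.60% / 23.81% = 0.5884
β_Renshaw = 0.274 × 15.34% / 23.81% = 0.1765
β_Dray = 0.865 × 32.33% / 23.81% = 1.1745
β_P = Σ w_i β_i = 0.31×0.4600 + 0.12×0.5884 + 0.21×0.1765 + 0.36×1.1745 = 0.6731
MRP = 9.39% − 4.69% = 4.70%
E(R_P) = R_f + β_P × MRP = 4.69% + 0.6731 × 4.70% = 7.85%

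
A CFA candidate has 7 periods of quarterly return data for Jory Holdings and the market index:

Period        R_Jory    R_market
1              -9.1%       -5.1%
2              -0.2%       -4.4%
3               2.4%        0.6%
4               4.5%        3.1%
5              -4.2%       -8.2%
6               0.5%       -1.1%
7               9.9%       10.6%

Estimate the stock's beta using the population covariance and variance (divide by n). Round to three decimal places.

0.874

Mean R_i = (-9.1 − 0.2 + 2.4 + 4.5 − 4.2 + 0.5 + 9.9) / 7 = 0.5429%
Mean R_m = (-5.1 − 4.4 + 0.6 + 3.1 − 8.2 − 1.1 + 10.6) / 7 = -0.6429%
Σ(R_i − R̄_i)(R_m − R̄_m) = 203.9529  ⇒  Cov = 203.9529 / 7 = 29.1361
Σ(R_m − R̄_m)² = 233.2571  ⇒  Var(R_m) = 233.2571 / 7 = 33.3224
β = Cov / Var(R_m) = 29.1361 / 33.3224 = 0.8744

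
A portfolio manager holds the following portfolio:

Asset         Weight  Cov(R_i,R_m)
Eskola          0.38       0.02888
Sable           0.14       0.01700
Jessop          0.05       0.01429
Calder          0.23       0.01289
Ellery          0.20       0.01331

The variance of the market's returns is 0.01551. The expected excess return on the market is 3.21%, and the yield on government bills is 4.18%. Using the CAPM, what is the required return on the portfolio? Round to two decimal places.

8.26%

β_Eskola = 0.02888 / 0.01551 = 1.8620
β_Sable = 0.01700 / 0.01551 = 1.0961
β_Jessop = 0.01429 / 0.01551 = 0.9213
β_Calder = 0.01289 / 0.01551 = 0.8311
β_Ellery = 0.01331 / 0.01551 = 0.8582
β_P = Σ w_i β_i = 0.38×1.8620 + 0.14×1.0961 + 0.05×0.9213 + 0.23×0.8311 + 0.20×0.8582 = 1.2699
E(R_P) = R_f + β_P × MRP = 4.18% + 1.2699 × 3.21% = 8.26%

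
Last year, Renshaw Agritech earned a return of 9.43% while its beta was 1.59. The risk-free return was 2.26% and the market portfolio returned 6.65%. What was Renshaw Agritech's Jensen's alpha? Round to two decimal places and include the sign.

+0.19%

Market excess return = 6.65% − 2.26% = 4.39%
CAPM benchmark = R_f + β(R_m − R_f) = 2.26% + 1.59 × 4.39% = 9.2401%
α = actual − benchmark = 9.43% − 9.2401% = +0.19%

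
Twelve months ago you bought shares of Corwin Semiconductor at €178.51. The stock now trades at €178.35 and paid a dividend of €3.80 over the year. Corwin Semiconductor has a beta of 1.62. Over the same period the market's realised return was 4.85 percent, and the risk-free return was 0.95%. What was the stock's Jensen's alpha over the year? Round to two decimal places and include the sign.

-5.23%

Realised HPR = (P1 + D1 − P0) / P0 = (178.35 + 3.80 − 178.51) / 178.51 = 3.64 / 178.51 = 2.0391%
MRP = 4.85% − 0.95% = 3.90%
CAPM required = R_f + β·MRP = 0.95% + 1.62 × 3.90% = 7.2680%
α = realised − required = 2.0391% − 7.2680% = -5.23%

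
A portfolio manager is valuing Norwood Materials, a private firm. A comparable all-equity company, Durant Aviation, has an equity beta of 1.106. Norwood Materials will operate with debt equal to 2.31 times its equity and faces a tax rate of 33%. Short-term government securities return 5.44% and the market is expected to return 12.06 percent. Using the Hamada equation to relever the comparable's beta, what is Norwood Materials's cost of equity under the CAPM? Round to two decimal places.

24.09%

β_L = β_U × [1 + (1 − t)(D/E)] = 1.106 × [1 + (1 − 0.33) × 2.31]
    = 1.106 × [1 + 0.67 × 2.31] = 1.106 × 2.5477 = 2.8178
MRP = 12.06% − 5.44% = 6.62%
E(R) = R_f + β_L × MRP = 5.44% + 2.8178 × 6.62% = 24.09%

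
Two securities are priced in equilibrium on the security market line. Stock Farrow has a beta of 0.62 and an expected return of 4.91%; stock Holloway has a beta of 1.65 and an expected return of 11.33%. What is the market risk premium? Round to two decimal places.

6.23%

Both satisfy E(R) = R_f + β·MRP, so the slope of the SML is
MRP = (11.33% − 4.91%) / (1.65 − 0.62) = 6.42% / 1.03 = 6.2330%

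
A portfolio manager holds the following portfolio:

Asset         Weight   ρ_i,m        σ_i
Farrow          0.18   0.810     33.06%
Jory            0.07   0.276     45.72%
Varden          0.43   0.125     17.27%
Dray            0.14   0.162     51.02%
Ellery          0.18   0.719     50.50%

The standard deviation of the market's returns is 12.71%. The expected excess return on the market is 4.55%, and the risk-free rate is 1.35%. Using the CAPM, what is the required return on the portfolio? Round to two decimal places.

6.48%

β_Farrow = 0.810 × 33.06% / 12.71% = 2.1069
β_Jory = 0.276 × 45.72% / 12.71% = 0.9928
β_Varden = 0.125 × 17.27% / 12.71% = 0.1698
β_Dray = 0.162 × 51.02% / 12.71% = 0.6503
β_Ellery = 0.719 × 50.50% / 12.71% = 2.8568
β_P = Σ w_i β_i = 0.18×2.1069 + 0.07×0.9928 + 0.43×0.1698 + 0.14×0.6503 + 0.18×2.8568 = 1.1270
E(R_P) = R_f + β_P × MRP = 1.35% + 1.1270 × 4.55% = 6.48%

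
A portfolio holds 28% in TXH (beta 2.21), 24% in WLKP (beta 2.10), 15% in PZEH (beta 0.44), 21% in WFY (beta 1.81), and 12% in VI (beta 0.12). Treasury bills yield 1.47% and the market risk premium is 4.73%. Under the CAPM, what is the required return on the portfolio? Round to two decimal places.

β_P = Σ w_i β_i = 0.28×2.21 + 0.24×2.10 + 0.15×0.44 + 0.21×1.81 + 0.12×0.12 = 1.5833
E(R_P) = R_f + β_P × MRP = 1.47% + 1.5833 × 4.73% = 8.96%

8.96%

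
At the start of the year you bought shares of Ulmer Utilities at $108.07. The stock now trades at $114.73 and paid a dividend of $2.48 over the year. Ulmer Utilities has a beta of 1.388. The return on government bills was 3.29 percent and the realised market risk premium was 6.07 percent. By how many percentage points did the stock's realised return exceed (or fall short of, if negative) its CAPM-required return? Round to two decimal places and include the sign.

-3.26%

Realised HPR = (P1 + D1 − P0) / P0 = (114.73 + 2.48 − 108.07) / 108.07 = 9.14 / 108.07 = 8.4575%
CAPM required = R_f + β·MRP = 3.29% + 1.388 × 6.07% = 11.71516%
α = realised − required = 8.4575% − 11.71516% = -3.26%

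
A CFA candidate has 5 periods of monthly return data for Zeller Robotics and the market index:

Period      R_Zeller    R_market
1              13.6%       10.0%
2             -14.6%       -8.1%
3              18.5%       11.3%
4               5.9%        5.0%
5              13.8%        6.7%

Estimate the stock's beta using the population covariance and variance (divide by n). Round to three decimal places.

Mean R_i = (13.6 − 14.6 + 18.5 + 5.9 + 13.8) / 5 = 7.4400%
Mean R_m = (10.0 − 8.1 + 11.3 + 5.0 + 6.7) / 5 = 4.9800%
Σ(R_i − R̄_i)(R_m − R̄_m) = 400.0140  ⇒  Cov = 400.0140 / 5 = 80.0028
Σ(R_m − R̄_m)² = 239.1880  ⇒  Var(R_m) = 239.1880 / 5 = 47.8376
β = Cov / Var(R_m) = 80.0028 / 47.8376 = 1.6724

1.672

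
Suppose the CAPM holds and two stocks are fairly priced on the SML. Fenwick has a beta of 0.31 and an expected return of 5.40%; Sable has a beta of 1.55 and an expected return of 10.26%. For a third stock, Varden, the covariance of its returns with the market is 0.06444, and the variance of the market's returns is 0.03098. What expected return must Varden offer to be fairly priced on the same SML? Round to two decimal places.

12.34%

MRP = (10.26% − 5.40%) / (1.55 − 0.31) = 3.9194%
R_f = 5.40% − 0.31 × 3.9194% = 4.1850%
β_Varden = Cov / Var(R_m) = 0.06444 / 0.03098 = 2.0801
E(R_Varden) = R_f + β × MRP = 4.1850% + 2.0801 × 3.9194% = 12.34%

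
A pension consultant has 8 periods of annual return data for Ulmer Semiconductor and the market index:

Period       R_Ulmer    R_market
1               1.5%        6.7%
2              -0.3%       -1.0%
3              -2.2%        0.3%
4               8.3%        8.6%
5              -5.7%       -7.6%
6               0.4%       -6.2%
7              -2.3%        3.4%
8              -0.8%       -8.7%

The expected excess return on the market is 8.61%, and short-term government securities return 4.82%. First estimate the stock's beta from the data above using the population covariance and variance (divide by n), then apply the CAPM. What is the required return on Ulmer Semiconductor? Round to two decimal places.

8.27%

Mean R_i = (1.5 − 0.3 − 2.2 + 8.3 − 5.7 + 0.4 − 2.3 − 0.8) / 8 = -0.1375%
Mean R_m = (6.7 − 1.0 + 0.3 + 8.6 − 7.6 − 6.2 + 3.4 − 8.7) / 8 = -0.5625%
Σ(R_i − R̄_i)(R_m − R̄_m) = 120.4313  ⇒  Cov = 120.4313 / 8 = 15.0539
Σ(R_m − R̄_m)² = 300.8588  ⇒  Var(R_m) = 300.8588 / 8 = 37.6074
β = Cov / Var(R_m) = 15.0539 / 37.6074 = 0.4003
E(R) = R_f + β × MRP = 4.82% + 0.4003 × 8.61% = 8.27%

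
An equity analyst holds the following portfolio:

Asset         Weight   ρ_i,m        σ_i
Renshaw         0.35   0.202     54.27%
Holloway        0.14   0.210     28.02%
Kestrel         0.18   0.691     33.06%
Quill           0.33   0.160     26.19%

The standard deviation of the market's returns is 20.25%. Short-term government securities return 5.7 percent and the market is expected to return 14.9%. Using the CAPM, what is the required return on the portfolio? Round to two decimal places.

β_Renshaw = 0.202 × 54.27% / 20.25% = 0.5414
β_Holloway = 0.210 × 28.02% / 20.25% = 0.2906
β_Kestrel = 0.691 × 33.06% / 20.25% = 1.1281
β_Quill = 0.160 × 26.19% / 20.25% = 0.2069
β_P = Σ w_i β_i = 0.35×0.5414 + 0.14×0.2906 + 0.18×1.1281 + 0.33×0.2069 = 0.5015
MRP = 14.9% − 5.7% = 9.20%
E(R_P) = R_f + β_P × MRP = 5.7% + 0.5015 × 9.2% = 10.31%

10.31%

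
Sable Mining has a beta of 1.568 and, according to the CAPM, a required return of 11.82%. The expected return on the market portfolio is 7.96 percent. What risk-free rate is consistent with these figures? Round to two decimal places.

E(R) = R_f + β(E(R_m) − R_f) = R_f(1 − β) + β·E(R_m)
11.82% = R_f × (1 − 1.568) + 1.568 × 7.96%
11.82% = R_f × -0.568 + 12.48128%
R_f = (11.82% − 12.48128%) / -0.568 = 1.16%

1.16%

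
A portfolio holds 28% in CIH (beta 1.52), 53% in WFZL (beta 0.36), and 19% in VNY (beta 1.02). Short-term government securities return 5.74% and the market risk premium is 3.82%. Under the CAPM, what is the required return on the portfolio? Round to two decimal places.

β_P = Σ w_i β_i = 0.28×1.52 + 0.53×0.36 + 0.19×1.02 = 0.8102
E(R_P) = R_f + β_P × MRP = 5.74% + 0.8102 × 3.82% = 8.83%

8.83%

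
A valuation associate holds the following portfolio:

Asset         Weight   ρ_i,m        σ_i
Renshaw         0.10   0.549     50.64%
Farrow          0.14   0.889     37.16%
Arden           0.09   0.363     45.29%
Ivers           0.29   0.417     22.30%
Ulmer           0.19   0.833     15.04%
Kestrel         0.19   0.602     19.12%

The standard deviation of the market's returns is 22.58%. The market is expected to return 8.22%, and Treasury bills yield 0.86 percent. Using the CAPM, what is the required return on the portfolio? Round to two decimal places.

β_Renshaw = 0.549 × 50.64% / 22.58% = 1.2312
β_Farrow = 0.889 × 37.16% / 22.58% = 1.4630
β_Arden = 0.363 × 45.29% / 22.58% = 0.7281
β_Ivers = 0.417 × 22.30% / 22.58% = 0.4118
β_Ulmer = 0.833 × 15.04% / 22.58% = 0.5548
β_Kestrel = 0.602 × 19.12% / 22.58% = 0.5098
β_P = Σ w_i β_i = 0.10×1.2312 + 0.14×1.4630 + 0.09×0.7281 + 0.29×0.4118 + 0.19×0.5548 + 0.19×0.5098 = 0.7152
MRP = 8.22% − 0.86% = 7.36%
E(R_P) = R_f + β_P × MRP = 0.86% + 0.7152 × 7.36% = 6.12%

6.12%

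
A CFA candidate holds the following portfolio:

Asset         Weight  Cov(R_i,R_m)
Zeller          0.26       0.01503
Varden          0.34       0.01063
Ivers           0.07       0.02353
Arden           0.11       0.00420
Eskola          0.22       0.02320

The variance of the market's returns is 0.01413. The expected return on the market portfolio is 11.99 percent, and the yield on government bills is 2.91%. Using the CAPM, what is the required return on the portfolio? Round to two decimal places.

β_Zeller = 0.01503 / 0.01413 = 1.0637
β_Varden = 0.01063 / 0.01413 = 0.7523
β_Ivers = 0.02353 / 0.01413 = 1.6653
β_Arden = 0.00420 / 0.01413 = 0.2972
β_Eskola = 0.02320 / 0.01413 = 1.6419
β_P = Σ w_i β_i = 0.26×1.0637 + 0.34×0.7523 + 0.07×1.6653 + 0.11×0.2972 + 0.22×1.6419 = 1.0428
MRP = 11.99% − 2.91% = 9.08%
E(R_P) = R_f + β_P × MRP = 2.91% + 1.0428 × 9.08% = 12.38%

12.38%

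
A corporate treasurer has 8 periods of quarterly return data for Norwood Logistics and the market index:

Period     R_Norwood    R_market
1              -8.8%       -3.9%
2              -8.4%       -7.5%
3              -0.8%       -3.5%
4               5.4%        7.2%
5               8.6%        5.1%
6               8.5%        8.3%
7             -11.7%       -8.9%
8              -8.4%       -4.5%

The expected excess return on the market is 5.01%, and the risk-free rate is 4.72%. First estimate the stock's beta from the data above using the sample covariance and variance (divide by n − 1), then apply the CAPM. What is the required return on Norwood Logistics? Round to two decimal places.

10.63%

Mean R_i = (-8.8 − 8.4 − 0.8 + 5.4 + 8.6 + 8.5 − 11.7 − 8.4) / 8 = -1.9500%
Mean R_m = (-3.9 − 7.5 − 3.5 + 7.2 + 5.1 + 8.3 − 8.9 − 4.5) / 8 = -0.9625%
Σ(R_i − R̄_i)(R_m − R̄_m) = 380.3250  ⇒  Cov = 380.3250 / 7 = 54.3321
Σ(R_m − R̄_m)² = 322.4988  ⇒  Var(R_m) = 322.4988 / 7 = 46.0713
β = Cov / Var(R_m) = 54.3321 / 46.0713 = 1.1793
E(R) = R_f + β × MRP = 4.72% + 1.1793 × 5.01% = 10.63%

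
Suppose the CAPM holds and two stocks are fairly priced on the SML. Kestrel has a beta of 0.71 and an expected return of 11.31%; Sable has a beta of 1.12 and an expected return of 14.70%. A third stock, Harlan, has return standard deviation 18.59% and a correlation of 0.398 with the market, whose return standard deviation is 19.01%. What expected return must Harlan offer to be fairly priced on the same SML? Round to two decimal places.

MRP = (14.70% − 11.31%) / (1.12 − 0.71) = 8.2683%
R_f = 11.31% − 0.71 × 8.2683% = 5.4395%
β_Harlan = ρ·σ_i/σ_m = 0.398 × 18.59 / 19.01 = 0.3892
E(R_Harlan) = R_f + β × MRP = 5.4395% + 0.3892 × 8.2683% = 8.66%

8.66%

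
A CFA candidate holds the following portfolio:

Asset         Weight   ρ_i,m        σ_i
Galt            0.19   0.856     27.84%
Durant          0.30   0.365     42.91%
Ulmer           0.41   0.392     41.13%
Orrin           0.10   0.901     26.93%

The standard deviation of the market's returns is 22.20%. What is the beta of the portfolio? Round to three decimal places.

0.823

β_Galt = 0.856 × 27.84% / 22.20% = 1.0735
β_Durant = 0.365 × 42.91% / 22.20% = 0.7055
β_Ulmer = 0.392 × 41.13% / 22.20% = 0.7263
β_Orrin = 0.901 × 26.93% / 22.20% = 1.0930
β_P = Σ w_i β_i = 0.19×1.0735 + 0.30×0.7055 + 0.41×0.7263 + 0.10×1.0930 = 0.8227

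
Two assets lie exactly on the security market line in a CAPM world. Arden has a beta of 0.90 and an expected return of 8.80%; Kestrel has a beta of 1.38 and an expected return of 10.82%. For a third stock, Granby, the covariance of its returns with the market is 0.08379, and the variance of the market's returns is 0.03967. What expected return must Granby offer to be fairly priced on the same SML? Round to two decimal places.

13.90%

MRP = (10.82% − 8.80%) / (1.38 − 0.90) = 4.2083%
R_f = 8.80% − 0.90 × 4.2083% = 5.0125%
β_Granby = Cov / Var(R_m) = 0.08379 / 0.03967 = 2.1122
E(R_Granby) = R_f + β × MRP = 5.0125% + 2.1122 × 4.2083% = 13.90%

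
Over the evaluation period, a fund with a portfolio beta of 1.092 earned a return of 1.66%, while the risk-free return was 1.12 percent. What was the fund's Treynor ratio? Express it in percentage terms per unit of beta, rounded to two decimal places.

Treynor = (R_P − R_f) / β_P = (1.66% − 1.12%) / 1.0920 = 0.54% / 1.0920 = 0.49%

0.49%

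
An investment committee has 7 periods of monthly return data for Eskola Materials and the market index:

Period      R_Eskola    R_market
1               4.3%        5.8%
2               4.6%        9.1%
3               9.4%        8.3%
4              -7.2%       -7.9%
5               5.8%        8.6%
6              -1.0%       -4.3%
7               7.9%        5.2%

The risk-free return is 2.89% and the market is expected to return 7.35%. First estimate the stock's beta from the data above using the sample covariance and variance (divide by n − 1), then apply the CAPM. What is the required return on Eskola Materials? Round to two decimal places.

6.28%

Mean R_i = (4.3 + 4.6 + 9.4 − 7.2 + 5.8 − 1.0 + 7.9) / 7 = 3.4000%
Mean R_m = (5.8 + 9.1 + 8.3 − 7.9 + 8.6 − 4.3 + 5.2) / 7 = 3.5429%
Σ(R_i − R̄_i)(R_m − R̄_m) = 212.6400  ⇒  Cov = 212.6400 / 6 = 35.4400
Σ(R_m − R̄_m)² = 279.3771  ⇒  Var(R_m) = 279.3771 / 6 = 46.5629
β = Cov / Var(R_m) = 35.4400 / 46.5629 = 0.7611
MRP = 7.35% − 2.89% = 4.46%
E(R) = R_f + β × MRP = 2.89% + 0.7611 × 4.46% = 6.28%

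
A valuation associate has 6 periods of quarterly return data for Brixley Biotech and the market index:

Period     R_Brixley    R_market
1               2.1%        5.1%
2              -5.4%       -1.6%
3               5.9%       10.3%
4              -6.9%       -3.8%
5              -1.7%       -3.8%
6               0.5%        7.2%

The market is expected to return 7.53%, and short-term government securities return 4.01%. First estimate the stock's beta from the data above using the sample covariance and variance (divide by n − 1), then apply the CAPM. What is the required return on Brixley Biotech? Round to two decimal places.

Mean R_i = (2.1 − 5.4 + 5.9 − 6.9 − 1.7 + 0.5) / 6 = -0.9167%
Mean R_m = (5.1 − 1.6 + 10.3 − 3.8 − 3.8 + 7.2) / 6 = 2.2333%
Σ(R_i − R̄_i)(R_m − R̄_m) = 128.6833  ⇒  Cov = 128.6833 / 5 = 25.7367
Σ(R_m − R̄_m)² = 185.4533  ⇒  Var(R_m) = 185.4533 / 5 = 37.0907
β = Cov / Var(R_m) = 25.7367 / 37.0907 = 0.6939
MRP = 7.53% − 4.01% = 3.52%
E(R) = R_f + β × MRP = 4.01% + 0.6939 × 3.52% = 6.45%

6.45%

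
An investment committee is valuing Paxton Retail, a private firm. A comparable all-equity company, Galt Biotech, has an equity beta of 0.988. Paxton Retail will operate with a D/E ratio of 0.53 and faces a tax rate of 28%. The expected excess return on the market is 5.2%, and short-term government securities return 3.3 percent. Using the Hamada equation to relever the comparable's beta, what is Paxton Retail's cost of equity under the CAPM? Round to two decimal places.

10.40%

β_L = β_U × [1 + (1 − t)(D/E)] = 0.988 × [1 + (1 − 0.28) × 0.53]
    = 0.988 × [1 + 0.72 × 0.53] = 0.988 × 1.3816 = 1.3650
E(R) = R_f + β_L × MRP = 3.3% + 1.3650 × 5.2% = 10.40%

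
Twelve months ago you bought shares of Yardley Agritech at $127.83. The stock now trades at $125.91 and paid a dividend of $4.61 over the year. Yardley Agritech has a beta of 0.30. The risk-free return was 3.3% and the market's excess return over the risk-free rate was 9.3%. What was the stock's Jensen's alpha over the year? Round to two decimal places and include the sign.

Realised HPR = (P1 + D1 − P0) / P0 = (125.91 + 4.61 − 127.83) / 127.83 = 2.69 / 127.83 = 2.1044%
CAPM required = R_f + β·MRP = 3.3% + 0.30 × 9.3% = 6.0900%
α = realised − required = 2.1044% − 6.0900% = -3.99%

-3.99%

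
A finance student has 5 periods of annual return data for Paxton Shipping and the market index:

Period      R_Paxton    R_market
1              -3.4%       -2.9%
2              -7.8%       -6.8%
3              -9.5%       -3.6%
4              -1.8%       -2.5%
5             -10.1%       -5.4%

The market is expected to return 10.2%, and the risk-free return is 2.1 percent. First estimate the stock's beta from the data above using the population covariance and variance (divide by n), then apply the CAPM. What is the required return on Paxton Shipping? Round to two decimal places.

Mean R_i = (-3.4 − 7.8 − 9.5 − 1.8 − 10.1) / 5 = -6.5200%
Mean R_m = (-2.9 − 6.8 − 3.6 − 2.5 − 5.4) / 5 = -4.2400%
Σ(R_i − R̄_i)(R_m − R̄_m) = 17.9160  ⇒  Cov = 17.9160 / 5 = 3.5832
Σ(R_m − R̄_m)² = 13.1320  ⇒  Var(R_m) = 13.1320 / 5 = 2.6264
β = Cov / Var(R_m) = 3.5832 / 2.6264 = 1.3643
MRP = 10.2% − 2.1% = 8.10%
E(R) = R_f + β × MRP = 2.1% + 1.3643 × 8.1% = 13.15%

13.15%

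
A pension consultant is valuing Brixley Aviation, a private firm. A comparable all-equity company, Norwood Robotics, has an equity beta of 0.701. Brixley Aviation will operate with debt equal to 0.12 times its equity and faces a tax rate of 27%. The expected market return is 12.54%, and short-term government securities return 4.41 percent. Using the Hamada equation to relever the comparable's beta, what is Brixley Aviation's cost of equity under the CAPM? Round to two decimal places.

10.61%

β_L = β_U × [1 + (1 − t)(D/E)] = 0.701 × [1 + (1 − 0.27) × 0.12]
    = 0.701 × [1 + 0.73 × 0.12] = 0.701 × 1.0876 = 0.7624
MRP = 12.54% − 4.41% = 8.13%
E(R) = R_f + β_L × MRP = 4.41% + 0.7624 × 8.13% = 10.61%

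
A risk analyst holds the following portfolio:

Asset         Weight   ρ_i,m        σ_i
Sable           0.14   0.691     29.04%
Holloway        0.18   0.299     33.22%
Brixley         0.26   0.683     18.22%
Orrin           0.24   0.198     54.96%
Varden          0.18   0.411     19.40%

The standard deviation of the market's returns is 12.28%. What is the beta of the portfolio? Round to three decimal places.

0.967

β_Sable = 0.691 × 29.04% / 12.28% = 1.6341
β_Holloway = 0.299 × 33.22% / 12.28% = 0.8089
β_Brixley = 0.683 × 18.22% / 12.28% = 1.0134
β_Orrin = 0.198 × 54.96% / 12.28% = 0.8862
β_Varden = 0.411 × 19.40% / 12.28% = 0.6493
β_P = Σ w_i β_i = 0.14×1.6341 + 0.18×0.8089 + 0.26×1.0134 + 0.24×0.8862 + 0.18×0.6493 = 0.9674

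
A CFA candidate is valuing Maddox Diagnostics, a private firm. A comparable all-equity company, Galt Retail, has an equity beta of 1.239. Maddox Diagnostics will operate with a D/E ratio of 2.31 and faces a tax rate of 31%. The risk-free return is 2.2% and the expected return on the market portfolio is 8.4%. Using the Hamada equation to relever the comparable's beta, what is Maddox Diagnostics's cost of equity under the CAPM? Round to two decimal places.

22.13%

β_L = β_U × [1 + (1 − t)(D/E)] = 1.239 × [1 + (1 − 0.31) × 2.31]
    = 1.239 × [1 + 0.69 × 2.31] = 1.239 × 2.5939 = 3.2138
MRP = 8.4% − 2.2% = 6.20%
E(R) = R_f + β_L × MRP = 2.2% + 3.2138 × 6.2% = 22.13%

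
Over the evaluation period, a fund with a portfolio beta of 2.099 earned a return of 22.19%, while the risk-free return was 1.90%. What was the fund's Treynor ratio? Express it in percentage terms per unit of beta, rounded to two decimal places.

Treynor = (R_P − R_f) / β_P = (22.19% − 1.90%) / 2.0990 = 20.29% / 2.0990 = 9.67%

9.67%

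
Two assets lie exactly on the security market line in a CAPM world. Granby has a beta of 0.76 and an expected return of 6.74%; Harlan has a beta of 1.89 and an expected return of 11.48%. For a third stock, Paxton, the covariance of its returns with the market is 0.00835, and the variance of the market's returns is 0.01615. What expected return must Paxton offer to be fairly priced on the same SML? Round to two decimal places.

5.72%

MRP = (11.48% − 6.74%) / (1.89 − 0.76) = 4.1947%
R_f = 6.74% − 0.76 × 4.1947% = 3.5520%
β_Paxton = Cov / Var(R_m) = 0.00835 / 0.01615 = 0.5170
E(R_Paxton) = R_f + β × MRP = 3.5520% + 0.5170 × 4.1947% = 5.72%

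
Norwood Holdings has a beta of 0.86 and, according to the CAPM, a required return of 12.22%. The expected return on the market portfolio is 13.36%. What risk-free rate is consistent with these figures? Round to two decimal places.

E(R) = R_f + β(E(R_m) − R_f) = R_f(1 − β) + β·E(R_m)
12.22% = R_f × (1 − 0.86) + 0.86 × 13.36%
12.22% = R_f × 0.14 + 11.4896%
R_f = (12.22% − 11.4896%) / 0.14 = 5.22%

5.22%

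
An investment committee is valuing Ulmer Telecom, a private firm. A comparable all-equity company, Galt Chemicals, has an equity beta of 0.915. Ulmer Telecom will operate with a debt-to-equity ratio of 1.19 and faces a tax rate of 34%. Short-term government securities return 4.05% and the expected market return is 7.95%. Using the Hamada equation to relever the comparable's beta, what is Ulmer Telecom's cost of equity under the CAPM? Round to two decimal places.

10.42%

β_L = β_U × [1 + (1 − t)(D/E)] = 0.915 × [1 + (1 − 0.34) × 1.19]
    = 0.915 × [1 + 0.66 × 1.19] = 0.915 × 1.7854 = 1.6336
MRP = 7.95% − 4.05% = 3.90%
E(R) = R_f + β_L × MRP = 4.05% + 1.6336 × 3.90% = 10.42%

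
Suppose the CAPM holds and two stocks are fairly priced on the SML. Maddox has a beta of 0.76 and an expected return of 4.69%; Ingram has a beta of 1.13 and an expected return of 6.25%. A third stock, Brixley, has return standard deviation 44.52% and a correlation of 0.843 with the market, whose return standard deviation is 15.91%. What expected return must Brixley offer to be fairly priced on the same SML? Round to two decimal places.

MRP = (6.25% − 4.69%) / (1.13 − 0.76) = 4.2162%
R_f = 4.69% − 0.76 × 4.2162% = 1.4857%
β_Brixley = ρ·σ_i/σ_m = 0.843 × 44.52 / 15.91 = 2.3589
E(R_Brixley) = R_f + β × MRP = 1.4857% + 2.3589 × 4.2162% = 11.43%

11.43%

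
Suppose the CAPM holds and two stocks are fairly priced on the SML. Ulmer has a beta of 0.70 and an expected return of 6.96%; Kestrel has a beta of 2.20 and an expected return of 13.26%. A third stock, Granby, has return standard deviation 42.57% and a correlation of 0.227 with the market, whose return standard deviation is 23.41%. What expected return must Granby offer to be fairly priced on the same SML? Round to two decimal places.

5.75%

MRP = (13.26% − 6.96%) / (2.20 − 0.70) = 4.2000%
R_f = 6.96% − 0.70 × 4.2000% = 4.0200%
β_Granby = ρ·σ_i/σ_m = 0.227 × 42.57 / 23.41 = 0.4128
E(R_Granby) = R_f + β × MRP = 4.0200% + 0.4128 × 4.2000% = 5.75%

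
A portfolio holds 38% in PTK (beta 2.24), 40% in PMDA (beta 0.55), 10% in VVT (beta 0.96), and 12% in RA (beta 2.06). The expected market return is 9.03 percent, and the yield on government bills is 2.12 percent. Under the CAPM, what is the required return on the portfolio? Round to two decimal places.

β_P = Σ w_i β_i = 0.38×2.24 + 0.40×0.55 + 0.10×0.96 + 0.12×2.06 = 1.4144
MRP = 9.03% − 2.12% = 6.91%
E(R_P) = R_f + β_P × MRP = 2.12% + 1.4144 × 6.91% = 11.89%

11.89%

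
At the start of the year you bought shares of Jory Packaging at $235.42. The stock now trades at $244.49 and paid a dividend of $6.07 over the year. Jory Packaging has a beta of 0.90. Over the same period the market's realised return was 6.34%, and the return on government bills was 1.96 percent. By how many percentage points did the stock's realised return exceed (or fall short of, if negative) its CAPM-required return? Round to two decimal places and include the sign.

+0.53%

Realised HPR = (P1 + D1 − P0) / P0 = (244.49 + 6.07 − 235.42) / 235.42 = 15.14 / 235.42 = 6.4311%
MRP = 6.34% − 1.96% = 4.38%
CAPM required = R_f + β·MRP = 1.96% + 0.90 × 4.38% = 5.9020%
α = realised − required = 6.4311% − 5.9020% = +0.53%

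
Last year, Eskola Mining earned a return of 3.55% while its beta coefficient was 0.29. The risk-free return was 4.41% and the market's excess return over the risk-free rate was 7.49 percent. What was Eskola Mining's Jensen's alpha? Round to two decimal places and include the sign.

CAPM benchmark = R_f + β(R_m − R_f) = 4.41% + 0.29 × 7.49% = 6.5821%
α = actual − benchmark = 3.55% − 6.5821% = -3.03%

-3.03%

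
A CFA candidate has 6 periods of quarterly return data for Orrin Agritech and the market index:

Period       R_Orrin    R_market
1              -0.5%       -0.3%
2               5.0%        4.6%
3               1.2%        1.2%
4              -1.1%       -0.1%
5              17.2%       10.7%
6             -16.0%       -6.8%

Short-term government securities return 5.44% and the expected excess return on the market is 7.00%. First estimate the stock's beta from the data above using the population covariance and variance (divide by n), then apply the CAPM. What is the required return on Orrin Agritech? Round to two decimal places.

18.22%

Mean R_i = (-0.5 + 5.0 + 1.2 − 1.1 + 17.2 − 16.0) / 6 = 0.9667%
Mean R_m = (-0.3 + 4.6 + 1.2 − 0.1 + 10.7 − 6.8) / 6 = 1.5500%
Σ(R_i − R̄_i)(R_m − R̄_m) = 308.5500  ⇒  Cov = 308.5500 / 6 = 51.4250
Σ(R_m − R̄_m)² = 169.0150  ⇒  Var(R_m) = 169.0150 / 6 = 28.1692
β = Cov / Var(R_m) = 51.4250 / 28.1692 = 1.8256
E(R) = R_f + β × MRP = 5.44% + 1.8256 × 7.00% = 18.22%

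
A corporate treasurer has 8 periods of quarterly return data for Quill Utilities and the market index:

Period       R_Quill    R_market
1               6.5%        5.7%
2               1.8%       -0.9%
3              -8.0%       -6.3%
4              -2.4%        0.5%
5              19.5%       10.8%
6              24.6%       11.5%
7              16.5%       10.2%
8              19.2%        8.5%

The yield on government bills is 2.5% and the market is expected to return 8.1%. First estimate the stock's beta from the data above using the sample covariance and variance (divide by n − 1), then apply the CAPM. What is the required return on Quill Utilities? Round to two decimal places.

12.28%

Mean R_i = (6.5 + 1.8 − 8.0 − 2.4 + 19.5 + 24.6 + 16.5 + 19.2) / 8 = 9.7125%
Mean R_m = (5.7 − 0.9 − 6.3 + 0.5 + 10.8 + 11.5 + 10.2 + 8.5) / 8 = 5.0000%
Σ(R_i − R̄_i)(R_m − R̄_m) = 521.1300  ⇒  Cov = 521.1300 / 7 = 74.4471
Σ(R_m − R̄_m)² = 298.4200  ⇒  Var(R_m) = 298.4200 / 7 = 42.6314
β = Cov / Var(R_m) = 74.4471 / 42.6314 = 1.7463
MRP = 8.1% − 2.5% = 5.60%
E(R) = R_f + β × MRP = 2.5% + 1.7463 × 5.6% = 12.28%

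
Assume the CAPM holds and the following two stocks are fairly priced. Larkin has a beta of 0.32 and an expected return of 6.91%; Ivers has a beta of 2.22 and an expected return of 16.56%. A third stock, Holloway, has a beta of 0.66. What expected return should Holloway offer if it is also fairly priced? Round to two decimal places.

8.64%

MRP (SML slope) = (16.56% − 6.91%) / (2.22 − 0.32) = 9.65% / 1.90 = 5.0789%
R_f (intercept) = 6.91% − 0.32 × 5.0789% = 5.2848%
E(R_Holloway) = R_f + β × MRP = 5.2848% + 0.66 × 5.0789% = 8.64%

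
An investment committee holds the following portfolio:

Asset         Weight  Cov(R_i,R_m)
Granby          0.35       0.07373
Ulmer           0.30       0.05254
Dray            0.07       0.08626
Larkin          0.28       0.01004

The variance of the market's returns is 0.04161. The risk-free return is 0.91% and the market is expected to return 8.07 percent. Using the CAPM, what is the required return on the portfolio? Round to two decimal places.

9.59%

β_Granby = 0.07373 / 0.04161 = 1.7719
β_Ulmer = 0.05254 / 0.04161 = 1.2627
β_Dray = 0.08626 / 0.04161 = 2.0731
β_Larkin = 0.01004 / 0.04161 = 0.2413
β_P = Σ w_i β_i = 0.35×1.7719 + 0.30×1.2627 + 0.07×2.0731 + 0.28×0.2413 = 1.2117
MRP = 8.07% − 0.91% = 7.16%
E(R_P) = R_f + β_P × MRP = 0.91% + 1.2117 × 7.16% = 9.59%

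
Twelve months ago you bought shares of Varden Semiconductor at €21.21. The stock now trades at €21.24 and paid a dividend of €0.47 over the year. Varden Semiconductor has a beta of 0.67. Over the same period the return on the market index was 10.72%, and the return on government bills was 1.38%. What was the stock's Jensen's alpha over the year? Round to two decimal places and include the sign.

-5.28%

Realised HPR = (P1 + D1 − P0) / P0 = (21.24 + 0.47 − 21.21) / 21.21 = 0.50 / 21.21 = 2.3574%
MRP = 10.72% − 1.38% = 9.34%
CAPM required = R_f + β·MRP = 1.38% + 0.67 × 9.34% = 7.6378%
α = realised − required = 2.3574% − 7.6378% = -5.28%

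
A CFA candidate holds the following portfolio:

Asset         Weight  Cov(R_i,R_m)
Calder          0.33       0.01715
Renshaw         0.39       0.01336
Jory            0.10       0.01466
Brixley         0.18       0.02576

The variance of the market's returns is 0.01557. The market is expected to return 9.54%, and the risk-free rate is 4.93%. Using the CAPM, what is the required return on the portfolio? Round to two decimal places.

β_Calder = 0.01715 / 0.01557 = 1.1015
β_Renshaw = 0.01336 / 0.01557 = 0.8581
β_Jory = 0.01466 / 0.01557 = 0.9416
β_Brixley = 0.02576 / 0.01557 = 1.6545
β_P = Σ w_i β_i = 0.33×1.1015 + 0.39×0.8581 + 0.10×0.9416 + 0.18×1.6545 = 1.0901
MRP = 9.54% − 4.93% = 4.61%
E(R_P) = R_f + β_P × MRP = 4.93% + 1.0901 × 4.61% = 9.96%

9.96%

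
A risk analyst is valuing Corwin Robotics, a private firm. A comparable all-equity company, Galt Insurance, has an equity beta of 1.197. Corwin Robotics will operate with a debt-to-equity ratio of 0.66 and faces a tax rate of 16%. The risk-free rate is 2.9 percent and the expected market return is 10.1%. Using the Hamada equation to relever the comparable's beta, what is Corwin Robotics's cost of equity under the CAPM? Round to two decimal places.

β_L = β_U × [1 + (1 − t)(D/E)] = 1.197 × [1 + (1 − 0.16) × 0.66]
    = 1.197 × [1 + 0.84 × 0.66] = 1.197 × 1.5544 = 1.8606
MRP = 10.1% − 2.9% = 7.20%
E(R) = R_f + β_L × MRP = 2.9% + 1.8606 × 7.2% = 16.30%

16.30%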